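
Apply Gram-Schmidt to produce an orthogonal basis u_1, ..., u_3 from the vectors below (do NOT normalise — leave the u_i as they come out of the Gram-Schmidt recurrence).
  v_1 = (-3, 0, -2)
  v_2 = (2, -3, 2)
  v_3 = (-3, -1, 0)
Orthogonal basis:
  u_1 = (-3, 0, -2)
  u_2 = (-4/13, -3, 6/13)
  u_3 = (-96/121, 32/121, 144/121)

Apply the Gram-Schmidt recurrence
  u_1 = v_1
  u_i = v_i − Σ_{j<i} ((v_i · u_j) / (u_j · u_j)) · u_j.

Step by step this gives:
  u_1 = (-3, 0, -2)
  u_2 = (-4/13, -3, 6/13)
  u_3 = (-96/121, 32/121, 144/121)

Orthogonality check:
  u_2 · u_1 = 0 (should be 0)
  u_3 · u_1 = 0 (should be 0)
  u_3 · u_2 = 0 (should be 0)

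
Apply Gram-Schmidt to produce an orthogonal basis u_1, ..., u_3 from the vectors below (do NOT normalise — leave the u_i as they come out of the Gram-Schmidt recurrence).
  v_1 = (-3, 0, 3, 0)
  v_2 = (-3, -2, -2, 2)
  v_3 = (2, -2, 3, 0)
Orthogonal basis:
  u_1 = (-3, 0, 3, 0)
  u_2 = (-5/2, -2, -5/2, 2)
  u_3 = (60/41, -116/41, 60/41, 34/41)

Apply the Gram-Schmidt recurrence
  u_1 = v_1
  u_i = v_i − Σ_{j<i} ((v_i · u_j) / (u_j · u_j)) · u_j.

Step by step this gives:
  u_1 = (-3, 0, 3, 0)
  u_2 = (-5/2, -2, -5/2, 2)
  u_3 = (60/41, -116/41, 60/41, 34/41)

Orthogonality check:
  u_2 · u_1 = 0 (should be 0)
  u_3 · u_1 = 0 (should be 0)
  u_3 · u_2 = 0 (should be 0)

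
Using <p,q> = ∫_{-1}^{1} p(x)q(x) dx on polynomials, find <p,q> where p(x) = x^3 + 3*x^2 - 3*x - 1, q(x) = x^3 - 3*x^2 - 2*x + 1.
<p,q> = 24/35

Expand the product: p(x)·q(x) = x^6 - 14*x^4 + 3*x^3 + 12*x^2 - x - 1.
∫_{-1}^{1} of each monomial x^k gives [2/(k+1) if k even, 0 if k odd]. Integrating term-by-term (or equivalently evaluating the antiderivative F(x) = x^7/7 - 14*x^5/5 + 3*x^4/4 + 4*x^3 - x^2/2 - x at the endpoints):
  F(1) − F(−1) = 83/140 − (-13/140) = 24/35.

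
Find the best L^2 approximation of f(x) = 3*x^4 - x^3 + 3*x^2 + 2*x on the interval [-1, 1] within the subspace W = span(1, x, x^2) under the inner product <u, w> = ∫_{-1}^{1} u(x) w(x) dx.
g(x) = 39*x^2/7 + 7*x/5 - 9/35

The best approximation g ∈ W is the orthogonal projection of f onto W. Writing g = a_0 + a_1 x + a_2 x^2, the coefficients solve the normal equations G · a = b where
  G_{ij} = <φ_i, φ_j> and b_i = <f, φ_i>, with φ_0 = 1, φ_1 = x, φ_2 = x^2.
G =
  [2, 0, 2/3]
  [0, 2/3, 0]
  [2/3, 0, 2/5],
b = (16/5, 14/15, 72/35).
Solving gives a_0 = -9/35, a_1 = 7/5, a_2 = 39/7, so
  g(x) = 39*x^2/7 + 7*x/5 - 9/35.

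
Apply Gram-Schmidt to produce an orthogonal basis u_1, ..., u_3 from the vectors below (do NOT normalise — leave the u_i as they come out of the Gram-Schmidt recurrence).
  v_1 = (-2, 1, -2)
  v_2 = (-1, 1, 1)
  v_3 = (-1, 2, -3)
Orthogonal basis:
  u_1 = (-2, 1, -2)
  u_2 = (-7/9, 8/9, 11/9)
  u_3 = (12/13, 16/13, -4/13)

Apply the Gram-Schmidt recurrence
  u_1 = v_1
  u_i = v_i − Σ_{j<i} ((v_i · u_j) / (u_j · u_j)) · u_j.

Step by step this gives:
  u_1 = (-2, 1, -2)
  u_2 = (-7/9, 8/9, 11/9)
  u_3 = (12/13, 16/13, -4/13)

Orthogonality check:
  u_2 · u_1 = 0 (should be 0)
  u_3 · u_1 = 0 (should be 0)
  u_3 · u_2 = 0 (should be 0)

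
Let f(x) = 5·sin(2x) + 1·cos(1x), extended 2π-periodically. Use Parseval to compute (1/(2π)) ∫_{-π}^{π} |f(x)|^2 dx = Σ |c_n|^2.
Σ |c_n|^2 = 13

Expand |f|^2 and use orthogonality of {sin(nx), cos(mx)} on [-π, π]:
  ∫_{-π}^{π} sin(nx)^2 dx = π, ∫ cos(mx)^2 dx = π, and cross terms integrate to 0.
So ∫_{-π}^{π} f(x)^2 dx = 5^2 · π + 1^2 · π = (25 + 1)π.
Divide by 2π: (25 + 1)/2 = 13.
By Parseval, this equals Σ |c_n|^2.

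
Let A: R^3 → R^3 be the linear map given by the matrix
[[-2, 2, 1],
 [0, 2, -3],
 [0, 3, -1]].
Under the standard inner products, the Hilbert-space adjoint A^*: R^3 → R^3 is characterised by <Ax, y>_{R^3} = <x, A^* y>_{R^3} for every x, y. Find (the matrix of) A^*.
A^* = A^T =
[[-2, 0, 0],
 [2, 2, 3],
 [1, -3, -1]]

For real matrices with standard dot products, the defining identity <Ax, y> = <x, A^* y> gives (Ax)^T y = x^T (A^*) y, i.e. x^T A^T y = x^T (A^*) y. Since this holds for all x, y, we must have A^* = A^T. Therefore
A^* =
[[-2, 0, 0],
 [2, 2, 3],
 [1, -3, -1]].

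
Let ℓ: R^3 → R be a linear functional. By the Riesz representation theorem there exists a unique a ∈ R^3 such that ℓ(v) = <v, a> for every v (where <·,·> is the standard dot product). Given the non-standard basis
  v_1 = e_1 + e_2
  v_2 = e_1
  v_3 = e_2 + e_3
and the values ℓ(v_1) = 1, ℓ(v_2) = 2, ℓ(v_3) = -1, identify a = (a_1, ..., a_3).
a = (2, -1, 0)

Write a = (a_1, ..., a_3) in the standard basis. For each basis vector v_i, ℓ(v_i) = <v_i, a> is a linear equation in the a_j's. Collect the n equations into a matrix system V a = ℓ, where row i of V is v_i (expressed in the standard basis). Since V is invertible (lower-triangular with 1s on the diagonal, up to permutation), solve by back-substitution:
  V =
[[1, 1, 0],
 [1, 0, 0],
 [0, 1, 1]]
  V a = (1, 2, -1)
Solving gives a = (2, -1, 0).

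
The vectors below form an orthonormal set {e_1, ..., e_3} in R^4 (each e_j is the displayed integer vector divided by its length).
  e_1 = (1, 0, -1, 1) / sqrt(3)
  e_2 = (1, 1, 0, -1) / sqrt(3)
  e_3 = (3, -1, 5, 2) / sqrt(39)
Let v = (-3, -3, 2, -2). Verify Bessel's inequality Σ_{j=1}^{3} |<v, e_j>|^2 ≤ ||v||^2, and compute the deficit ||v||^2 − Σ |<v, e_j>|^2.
Σ |<v, e_j>|^2 = 65/3; ||v||^2 = 26; deficit = 13/3

Write each e_j = u_j / sqrt(<u_j, u_j>) where u_j is the displayed integer vector. Then <v, e_j> = <v, u_j> / sqrt(<u_j, u_j>), so |<v, e_j>|^2 = <v, u_j>^2 / <u_j, u_j>.
Coefficients: <v, e_1> = -7/sqrt(3), <v, e_2> = -4/sqrt(3), <v, e_3> = 0/sqrt(39).
Square and sum: Σ |<v, e_j>|^2 = 65/3.
Compute ||v||^2 = v·v = 26.
Deficit = 26 − 65/3 = 13/3 ≥ 0, confirming Bessel's inequality. (The deficit equals ||v − Σ <v,e_j> e_j||^2, the squared distance from v to span{e_j}.)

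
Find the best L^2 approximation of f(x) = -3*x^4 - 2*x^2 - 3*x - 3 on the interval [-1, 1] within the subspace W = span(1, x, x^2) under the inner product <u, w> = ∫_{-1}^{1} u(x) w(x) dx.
g(x) = -32*x^2/7 - 3*x - 96/35

The best approximation g ∈ W is the orthogonal projection of f onto W. Writing g = a_0 + a_1 x + a_2 x^2, the coefficients solve the normal equations G · a = b where
  G_{ij} = <φ_i, φ_j> and b_i = <f, φ_i>, with φ_0 = 1, φ_1 = x, φ_2 = x^2.
G =
  [2, 0, 2/3]
  [0, 2/3, 0]
  [2/3, 0, 2/5],
b = (-128/15, -2, -128/35).
Solving gives a_0 = -96/35, a_1 = -3, a_2 = -32/7, so
  g(x) = -32*x^2/7 - 3*x - 96/35.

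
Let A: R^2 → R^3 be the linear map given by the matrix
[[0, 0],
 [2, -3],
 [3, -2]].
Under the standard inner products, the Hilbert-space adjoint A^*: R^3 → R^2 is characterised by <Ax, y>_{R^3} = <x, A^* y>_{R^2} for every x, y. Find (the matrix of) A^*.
A^* = A^T =
[[0, 2, 3],
 [0, -3, -2]]

For real matrices with standard dot products, the defining identity <Ax, y> = <x, A^* y> gives (Ax)^T y = x^T (A^*) y, i.e. x^T A^T y = x^T (A^*) y. Since this holds for all x, y, we must have A^* = A^T. Therefore
A^* =
[[0, 2, 3],
 [0, -3, -2]].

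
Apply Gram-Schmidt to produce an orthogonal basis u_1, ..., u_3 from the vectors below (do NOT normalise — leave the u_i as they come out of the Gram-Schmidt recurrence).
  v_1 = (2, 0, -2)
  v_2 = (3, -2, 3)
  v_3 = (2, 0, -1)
Orthogonal basis:
  u_1 = (2, 0, -2)
  u_2 = (3, -2, 3)
  u_3 = (1/11, 3/11, 1/11)

Apply the Gram-Schmidt recurrence
  u_1 = v_1
  u_i = v_i − Σ_{j<i} ((v_i · u_j) / (u_j · u_j)) · u_j.

Step by step this gives:
  u_1 = (2, 0, -2)
  u_2 = (3, -2, 3)
  u_3 = (1/11, 3/11, 1/11)

Orthogonality check:
  u_2 · u_1 = 0 (should be 0)
  u_3 · u_1 = 0 (should be 0)
  u_3 · u_2 = 0 (should be 0)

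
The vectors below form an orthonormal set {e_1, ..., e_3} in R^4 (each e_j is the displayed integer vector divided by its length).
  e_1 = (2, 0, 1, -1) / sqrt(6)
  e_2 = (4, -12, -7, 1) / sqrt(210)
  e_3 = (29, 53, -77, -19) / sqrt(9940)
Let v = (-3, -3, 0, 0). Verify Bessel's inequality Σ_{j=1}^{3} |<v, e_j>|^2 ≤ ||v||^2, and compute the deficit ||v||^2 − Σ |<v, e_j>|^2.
Σ |<v, e_j>|^2 = 1053/71; ||v||^2 = 18; deficit = 225/71

Write each e_j = u_j / sqrt(<u_j, u_j>) where u_j is the displayed integer vector. Then <v, e_j> = <v, u_j> / sqrt(<u_j, u_j>), so |<v, e_j>|^2 = <v, u_j>^2 / <u_j, u_j>.
Coefficients: <v, e_1> = -6/sqrt(6), <v, e_2> = 24/sqrt(210), <v, e_3> = -246/sqrt(9940).
Square and sum: Σ |<v, e_j>|^2 = 1053/71.
Compute ||v||^2 = v·v = 18.
Deficit = 18 − 1053/71 = 225/71 ≥ 0, confirming Bessel's inequality. (The deficit equals ||v − Σ <v,e_j> e_j||^2, the squared distance from v to span{e_j}.)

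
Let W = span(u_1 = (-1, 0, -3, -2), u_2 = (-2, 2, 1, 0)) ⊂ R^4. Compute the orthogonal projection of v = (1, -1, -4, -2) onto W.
proj_W(v) = (67/125, -194/125, -478/125, -254/125)

Set up U = [u_1 | ... | u_2] ∈ R^(4×2). The projector onto W = col(U) is P = U (U^T U)^(-1) U^T.
Compute U^T U =
  [14, -1]
  [-1, 9],
and U^T v = (15, -8).
Solve U^T U · c = U^T v for the coefficients: c = (127/125, -97/125). The projection is proj_W(v) = U c.
Check: (v - proj_W(v)) · u_1 = 0  (should be 0).
Check: (v - proj_W(v)) · u_2 = 0  (should be 0).
Result: proj_W(v) = (67/125, -194/125, -478/125, -254/125).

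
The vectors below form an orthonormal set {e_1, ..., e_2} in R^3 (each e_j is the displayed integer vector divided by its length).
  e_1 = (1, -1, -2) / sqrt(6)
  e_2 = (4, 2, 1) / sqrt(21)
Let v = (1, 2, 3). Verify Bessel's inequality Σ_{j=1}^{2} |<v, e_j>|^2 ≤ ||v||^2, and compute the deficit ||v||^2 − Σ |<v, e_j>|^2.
Σ |<v, e_j>|^2 = 195/14; ||v||^2 = 14; deficit = 1/14

Write each e_j = u_j / sqrt(<u_j, u_j>) where u_j is the displayed integer vector. Then <v, e_j> = <v, u_j> / sqrt(<u_j, u_j>), so |<v, e_j>|^2 = <v, u_j>^2 / <u_j, u_j>.
Coefficients: <v, e_1> = -7/sqrt(6), <v, e_2> = 11/sqrt(21).
Square and sum: Σ |<v, e_j>|^2 = 195/14.
Compute ||v||^2 = v·v = 14.
Deficit = 14 − 195/14 = 1/14 ≥ 0, confirming Bessel's inequality. (The deficit equals ||v − Σ <v,e_j> e_j||^2, the squared distance from v to span{e_j}.)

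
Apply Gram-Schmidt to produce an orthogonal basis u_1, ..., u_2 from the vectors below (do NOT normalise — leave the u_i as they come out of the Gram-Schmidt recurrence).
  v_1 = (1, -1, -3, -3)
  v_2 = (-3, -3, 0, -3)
Orthogonal basis:
  u_1 = (1, -1, -3, -3)
  u_2 = (-69/20, -51/20, 27/20, -33/20)

Apply the Gram-Schmidt recurrence
  u_1 = v_1
  u_i = v_i − Σ_{j<i} ((v_i · u_j) / (u_j · u_j)) · u_j.

Step by step this gives:
  u_1 = (1, -1, -3, -3)
  u_2 = (-69/20, -51/20, 27/20, -33/20)

Orthogonality check:
  u_2 · u_1 = 0 (should be 0)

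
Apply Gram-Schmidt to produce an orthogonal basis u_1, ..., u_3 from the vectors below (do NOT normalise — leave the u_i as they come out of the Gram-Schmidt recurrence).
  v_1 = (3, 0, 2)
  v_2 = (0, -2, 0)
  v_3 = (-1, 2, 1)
Orthogonal basis:
  u_1 = (3, 0, 2)
  u_2 = (0, -2, 0)
  u_3 = (-10/13, 0, 15/13)

Apply the Gram-Schmidt recurrence
  u_1 = v_1
  u_i = v_i − Σ_{j<i} ((v_i · u_j) / (u_j · u_j)) · u_j.

Step by step this gives:
  u_1 = (3, 0, 2)
  u_2 = (0, -2, 0)
  u_3 = (-10/13, 0, 15/13)

Orthogonality check:
  u_2 · u_1 = 0 (should be 0)
  u_3 · u_1 = 0 (should be 0)
  u_3 · u_2 = 0 (should be 0)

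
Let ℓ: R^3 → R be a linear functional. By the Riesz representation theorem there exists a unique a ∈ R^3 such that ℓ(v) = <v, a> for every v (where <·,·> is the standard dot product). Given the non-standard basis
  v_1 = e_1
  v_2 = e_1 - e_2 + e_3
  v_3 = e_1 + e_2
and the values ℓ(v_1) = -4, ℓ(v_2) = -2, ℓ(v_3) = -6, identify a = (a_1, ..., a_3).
a = (-4, -2, 0)

Write a = (a_1, ..., a_3) in the standard basis. For each basis vector v_i, ℓ(v_i) = <v_i, a> is a linear equation in the a_j's. Collect the n equations into a matrix system V a = ℓ, where row i of V is v_i (expressed in the standard basis). Since V is invertible (lower-triangular with 1s on the diagonal, up to permutation), solve by back-substitution:
  V =
[[1, 0, 0],
 [1, -1, 1],
 [1, 1, 0]]
  V a = (-4, -2, -6)
Solving gives a = (-4, -2, 0).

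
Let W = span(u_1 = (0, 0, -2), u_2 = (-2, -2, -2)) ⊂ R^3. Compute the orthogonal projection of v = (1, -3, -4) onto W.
proj_W(v) = (-1, -1, -4)

Set up U = [u_1 | ... | u_2] ∈ R^(3×2). The projector onto W = col(U) is P = U (U^T U)^(-1) U^T.
Compute U^T U =
  [4, 4]
  [4, 12],
and U^T v = (8, 12).
Solve U^T U · c = U^T v for the coefficients: c = (3/2, 1/2). The projection is proj_W(v) = U c.
Check: (v - proj_W(v)) · u_1 = 0  (should be 0).
Check: (v - proj_W(v)) · u_2 = 0  (should be 0).
Result: proj_W(v) = (-1, -1, -4).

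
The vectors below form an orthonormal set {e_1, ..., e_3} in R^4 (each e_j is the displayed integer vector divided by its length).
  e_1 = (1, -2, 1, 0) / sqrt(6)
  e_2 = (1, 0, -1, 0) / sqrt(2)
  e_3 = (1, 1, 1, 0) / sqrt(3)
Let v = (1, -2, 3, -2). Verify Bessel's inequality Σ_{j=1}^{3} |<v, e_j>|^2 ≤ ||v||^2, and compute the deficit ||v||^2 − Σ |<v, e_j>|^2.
Σ |<v, e_j>|^2 = 14; ||v||^2 = 18; deficit = 4

Write each e_j = u_j / sqrt(<u_j, u_j>) where u_j is the displayed integer vector. Then <v, e_j> = <v, u_j> / sqrt(<u_j, u_j>), so |<v, e_j>|^2 = <v, u_j>^2 / <u_j, u_j>.
Coefficients: <v, e_1> = 8/sqrt(6), <v, e_2> = -2/sqrt(2), <v, e_3> = 2/sqrt(3).
Square and sum: Σ |<v, e_j>|^2 = 14.
Compute ||v||^2 = v·v = 18.
Deficit = 18 − 14 = 4 ≥ 0, confirming Bessel's inequality. (The deficit equals ||v − Σ <v,e_j> e_j||^2, the squared distance from v to span{e_j}.)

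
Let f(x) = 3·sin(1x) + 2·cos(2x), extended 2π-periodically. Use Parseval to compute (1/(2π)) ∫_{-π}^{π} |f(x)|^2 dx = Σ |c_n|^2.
Σ |c_n|^2 = 13/2

Expand |f|^2 and use orthogonality of {sin(nx), cos(mx)} on [-π, π]:
  ∫_{-π}^{π} sin(nx)^2 dx = π, ∫ cos(mx)^2 dx = π, and cross terms integrate to 0.
So ∫_{-π}^{π} f(x)^2 dx = 3^2 · π + 2^2 · π = (9 + 4)π.
Divide by 2π: (9 + 4)/2 = 13/2.
By Parseval, this equals Σ |c_n|^2.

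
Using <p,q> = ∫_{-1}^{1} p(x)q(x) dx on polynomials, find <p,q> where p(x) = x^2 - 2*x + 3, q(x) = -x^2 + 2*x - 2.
<p,q> = -92/5

Expand the product: p(x)·q(x) = -x^4 + 4*x^3 - 9*x^2 + 10*x - 6.
∫_{-1}^{1} of each monomial x^k gives [2/(k+1) if k even, 0 if k odd]. Integrating term-by-term (or equivalently evaluating the antiderivative F(x) = -x^5/5 + x^4 - 3*x^3 + 5*x^2 - 6*x at the endpoints):
  F(1) − F(−1) = -16/5 − (76/5) = -92/5.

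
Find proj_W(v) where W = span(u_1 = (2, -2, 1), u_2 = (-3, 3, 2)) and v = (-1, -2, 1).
proj_W(v) = (1/2, -1/2, 1)

Set up U = [u_1 | ... | u_2] ∈ R^(3×2). The projector onto W = col(U) is P = U (U^T U)^(-1) U^T.
Compute U^T U =
  [9, -10]
  [-10, 22],
and U^T v = (3, -1).
Solve U^T U · c = U^T v for the coefficients: c = (4/7, 3/14). The projection is proj_W(v) = U c.
Check: (v - proj_W(v)) · u_1 = 0  (should be 0).
Check: (v - proj_W(v)) · u_2 = 0  (should be 0).
Result: proj_W(v) = (1/2, -1/2, 1).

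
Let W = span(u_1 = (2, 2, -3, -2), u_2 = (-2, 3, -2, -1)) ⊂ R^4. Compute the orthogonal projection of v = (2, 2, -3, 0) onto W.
proj_W(v) = (228/139, 223/139, -337/139, -225/139)

Set up U = [u_1 | ... | u_2] ∈ R^(4×2). The projector onto W = col(U) is P = U (U^T U)^(-1) U^T.
Compute U^T U =
  [21, 10]
  [10, 18],
and U^T v = (17, 8).
Solve U^T U · c = U^T v for the coefficients: c = (113/139, -1/139). The projection is proj_W(v) = U c.
Check: (v - proj_W(v)) · u_1 = 0  (should be 0).
Check: (v - proj_W(v)) · u_2 = 0  (should be 0).
Result: proj_W(v) = (228/139, 223/139, -337/139, -225/139).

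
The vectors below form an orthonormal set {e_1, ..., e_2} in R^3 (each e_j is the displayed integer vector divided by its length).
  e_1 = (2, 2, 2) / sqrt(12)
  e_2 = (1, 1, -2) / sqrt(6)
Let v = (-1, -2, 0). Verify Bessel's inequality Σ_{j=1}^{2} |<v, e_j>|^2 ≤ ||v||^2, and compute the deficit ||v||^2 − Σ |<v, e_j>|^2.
Σ |<v, e_j>|^2 = 9/2; ||v||^2 = 5; deficit = 1/2

Write each e_j = u_j / sqrt(<u_j, u_j>) where u_j is the displayed integer vector. Then <v, e_j> = <v, u_j> / sqrt(<u_j, u_j>), so |<v, e_j>|^2 = <v, u_j>^2 / <u_j, u_j>.
Coefficients: <v, e_1> = -6/sqrt(12), <v, e_2> = -3/sqrt(6).
Square and sum: Σ |<v, e_j>|^2 = 9/2.
Compute ||v||^2 = v·v = 5.
Deficit = 5 − 9/2 = 1/2 ≥ 0, confirming Bessel's inequality. (The deficit equals ||v − Σ <v,e_j> e_j||^2, the squared distance from v to span{e_j}.)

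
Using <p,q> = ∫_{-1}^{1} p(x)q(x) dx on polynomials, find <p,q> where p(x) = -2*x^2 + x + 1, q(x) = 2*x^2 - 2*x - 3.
<p,q> = -18/5

Expand the product: p(x)·q(x) = -4*x^4 + 6*x^3 + 6*x^2 - 5*x - 3.
∫_{-1}^{1} of each monomial x^k gives [2/(k+1) if k even, 0 if k odd]. Integrating term-by-term (or equivalently evaluating the antiderivative F(x) = -4*x^5/5 + 3*x^4/2 + 2*x^3 - 5*x^2/2 - 3*x at the endpoints):
  F(1) − F(−1) = -14/5 − (4/5) = -18/5.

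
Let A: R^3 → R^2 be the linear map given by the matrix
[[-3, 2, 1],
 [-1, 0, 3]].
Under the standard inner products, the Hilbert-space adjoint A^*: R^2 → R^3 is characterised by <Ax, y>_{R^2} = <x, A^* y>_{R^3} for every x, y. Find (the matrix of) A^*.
A^* = A^T =
[[-3, -1],
 [2, 0],
 [1, 3]]

For real matrices with standard dot products, the defining identity <Ax, y> = <x, A^* y> gives (Ax)^T y = x^T (A^*) y, i.e. x^T A^T y = x^T (A^*) y. Since this holds for all x, y, we must have A^* = A^T. Therefore
A^* =
[[-3, -1],
 [2, 0],
 [1, 3]].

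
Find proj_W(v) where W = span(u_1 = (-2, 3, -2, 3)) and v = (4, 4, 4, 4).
proj_W(v) = (-8/13, 12/13, -8/13, 12/13)

Set up U = [u_1 | ... | u_1] ∈ R^(4×1). The projector onto W = col(U) is P = U (U^T U)^(-1) U^T.
Compute U^T U =
  [26],
and U^T v = (8).
Solve U^T U · c = U^T v for the coefficients: c = (4/13). The projection is proj_W(v) = U c.
Check: (v - proj_W(v)) · u_1 = 0  (should be 0).
Result: proj_W(v) = (-8/13, 12/13, -8/13, 12/13).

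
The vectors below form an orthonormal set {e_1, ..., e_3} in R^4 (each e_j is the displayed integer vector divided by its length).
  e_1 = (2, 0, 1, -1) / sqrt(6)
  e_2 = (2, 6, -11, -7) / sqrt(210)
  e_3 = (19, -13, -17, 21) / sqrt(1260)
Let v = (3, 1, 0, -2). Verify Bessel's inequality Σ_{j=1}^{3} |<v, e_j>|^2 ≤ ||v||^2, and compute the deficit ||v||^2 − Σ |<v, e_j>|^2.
Σ |<v, e_j>|^2 = 125/9; ||v||^2 = 14; deficit = 1/9

Write each e_j = u_j / sqrt(<u_j, u_j>) where u_j is the displayed integer vector. Then <v, e_j> = <v, u_j> / sqrt(<u_j, u_j>), so |<v, e_j>|^2 = <v, u_j>^2 / <u_j, u_j>.
Coefficients: <v, e_1> = 8/sqrt(6), <v, e_2> = 26/sqrt(210), <v, e_3> = 2/sqrt(1260).
Square and sum: Σ |<v, e_j>|^2 = 125/9.
Compute ||v||^2 = v·v = 14.
Deficit = 14 − 125/9 = 1/9 ≥ 0, confirming Bessel's inequality. (The deficit equals ||v − Σ <v,e_j> e_j||^2, the squared distance from v to span{e_j}.)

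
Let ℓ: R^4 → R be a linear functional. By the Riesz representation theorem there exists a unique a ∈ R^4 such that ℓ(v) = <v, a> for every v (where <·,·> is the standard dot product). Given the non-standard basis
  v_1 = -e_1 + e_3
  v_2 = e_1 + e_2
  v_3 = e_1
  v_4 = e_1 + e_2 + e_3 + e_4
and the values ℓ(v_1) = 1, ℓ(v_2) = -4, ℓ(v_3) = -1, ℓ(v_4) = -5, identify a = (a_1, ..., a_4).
a = (-1, -3, 0, -1)

Write a = (a_1, ..., a_4) in the standard basis. For each basis vector v_i, ℓ(v_i) = <v_i, a> is a linear equation in the a_j's. Collect the n equations into a matrix system V a = ℓ, where row i of V is v_i (expressed in the standard basis). Since V is invertible (lower-triangular with 1s on the diagonal, up to permutation), solve by back-substitution:
  V =
[[-1, 0, 1, 0],
 [1, 1, 0, 0],
 [1, 0, 0, 0],
 [1, 1, 1, 1]]
  V a = (1, -4, -1, -5)
Solving gives a = (-1, -3, 0, -1).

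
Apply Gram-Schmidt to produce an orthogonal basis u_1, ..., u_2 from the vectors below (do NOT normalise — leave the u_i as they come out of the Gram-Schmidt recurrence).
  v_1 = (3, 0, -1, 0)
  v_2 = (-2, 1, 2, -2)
Orthogonal basis:
  u_1 = (3, 0, -1, 0)
  u_2 = (2/5, 1, 6/5, -2)

Apply the Gram-Schmidt recurrence
  u_1 = v_1
  u_i = v_i − Σ_{j<i} ((v_i · u_j) / (u_j · u_j)) · u_j.

Step by step this gives:
  u_1 = (3, 0, -1, 0)
  u_2 = (2/5, 1, 6/5, -2)

Orthogonality check:
  u_2 · u_1 = 0 (should be 0)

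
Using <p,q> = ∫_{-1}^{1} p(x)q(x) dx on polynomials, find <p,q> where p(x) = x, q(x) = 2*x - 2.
<p,q> = 4/3

Expand the product: p(x)·q(x) = 2*x^2 - 2*x.
∫_{-1}^{1} of each monomial x^k gives [2/(k+1) if k even, 0 if k odd]. Integrating term-by-term (or equivalently evaluating the antiderivative F(x) = 2*x^3/3 - x^2 at the endpoints):
  F(1) − F(−1) = -1/3 − (-5/3) = 4/3.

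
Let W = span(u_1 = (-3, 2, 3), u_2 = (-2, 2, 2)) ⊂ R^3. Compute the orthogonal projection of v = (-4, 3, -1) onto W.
proj_W(v) = (-3/2, 3, 3/2)

Set up U = [u_1 | ... | u_2] ∈ R^(3×2). The projector onto W = col(U) is P = U (U^T U)^(-1) U^T.
Compute U^T U =
  [22, 16]
  [16, 12],
and U^T v = (15, 12).
Solve U^T U · c = U^T v for the coefficients: c = (-3/2, 3). The projection is proj_W(v) = U c.
Check: (v - proj_W(v)) · u_1 = 0  (should be 0).
Check: (v - proj_W(v)) · u_2 = 0  (should be 0).
Result: proj_W(v) = (-3/2, 3, 3/2).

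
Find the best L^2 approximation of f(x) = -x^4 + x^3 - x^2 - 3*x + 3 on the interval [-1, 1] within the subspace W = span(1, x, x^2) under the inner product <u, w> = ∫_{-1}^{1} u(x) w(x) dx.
g(x) = -13*x^2/7 - 12*x/5 + 108/35

The best approximation g ∈ W is the orthogonal projection of f onto W. Writing g = a_0 + a_1 x + a_2 x^2, the coefficients solve the normal equations G · a = b where
  G_{ij} = <φ_i, φ_j> and b_i = <f, φ_i>, with φ_0 = 1, φ_1 = x, φ_2 = x^2.
G =
  [2, 0, 2/3]
  [0, 2/3, 0]
  [2/3, 0, 2/5],
b = (74/15, -8/5, 46/35).
Solving gives a_0 = 108/35, a_1 = -12/5, a_2 = -13/7, so
  g(x) = -13*x^2/7 - 12*x/5 + 108/35.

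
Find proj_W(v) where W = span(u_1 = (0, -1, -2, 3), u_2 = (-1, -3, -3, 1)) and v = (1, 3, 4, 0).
proj_W(v) = (22/17, 121/34, 55/17, -11/34)

Set up U = [u_1 | ... | u_2] ∈ R^(4×2). The projector onto W = col(U) is P = U (U^T U)^(-1) U^T.
Compute U^T U =
  [14, 12]
  [12, 20],
and U^T v = (-11, -22).
Solve U^T U · c = U^T v for the coefficients: c = (11/34, -22/17). The projection is proj_W(v) = U c.
Check: (v - proj_W(v)) · u_1 = 0  (should be 0).
Check: (v - proj_W(v)) · u_2 = 0  (should be 0).
Result: proj_W(v) = (22/17, 121/34, 55/17, -11/34).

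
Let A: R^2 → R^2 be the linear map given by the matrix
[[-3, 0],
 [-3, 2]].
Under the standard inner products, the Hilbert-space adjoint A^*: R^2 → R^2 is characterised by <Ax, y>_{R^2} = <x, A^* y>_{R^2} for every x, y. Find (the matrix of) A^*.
A^* = A^T =
[[-3, -3],
 [0, 2]]

For real matrices with standard dot products, the defining identity <Ax, y> = <x, A^* y> gives (Ax)^T y = x^T (A^*) y, i.e. x^T A^T y = x^T (A^*) y. Since this holds for all x, y, we must have A^* = A^T. Therefore
A^* =
[[-3, -3],
 [0, 2]].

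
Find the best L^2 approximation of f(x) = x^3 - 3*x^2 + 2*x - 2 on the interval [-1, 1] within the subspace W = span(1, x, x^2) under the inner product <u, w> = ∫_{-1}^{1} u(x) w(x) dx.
g(x) = -3*x^2 + 13*x/5 - 2

The best approximation g ∈ W is the orthogonal projection of f onto W. Writing g = a_0 + a_1 x + a_2 x^2, the coefficients solve the normal equations G · a = b where
  G_{ij} = <φ_i, φ_j> and b_i = <f, φ_i>, with φ_0 = 1, φ_1 = x, φ_2 = x^2.
G =
  [2, 0, 2/3]
  [0, 2/3, 0]
  [2/3, 0, 2/5],
b = (-6, 26/15, -38/15).
Solving gives a_0 = -2, a_1 = 13/5, a_2 = -3, so
  g(x) = -3*x^2 + 13*x/5 - 2.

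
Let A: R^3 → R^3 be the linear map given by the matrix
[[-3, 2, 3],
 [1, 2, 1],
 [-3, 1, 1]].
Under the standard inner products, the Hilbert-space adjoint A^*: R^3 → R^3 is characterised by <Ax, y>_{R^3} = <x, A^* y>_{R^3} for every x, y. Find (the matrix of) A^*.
A^* = A^T =
[[-3, 1, -3],
 [2, 2, 1],
 [3, 1, 1]]

For real matrices with standard dot products, the defining identity <Ax, y> = <x, A^* y> gives (Ax)^T y = x^T (A^*) y, i.e. x^T A^T y = x^T (A^*) y. Since this holds for all x, y, we must have A^* = A^T. Therefore
A^* =
[[-3, 1, -3],
 [2, 2, 1],
 [3, 1, 1]].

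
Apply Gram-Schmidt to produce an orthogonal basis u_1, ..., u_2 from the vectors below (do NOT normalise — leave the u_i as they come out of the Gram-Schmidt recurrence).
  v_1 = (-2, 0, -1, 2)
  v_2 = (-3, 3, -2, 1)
Orthogonal basis:
  u_1 = (-2, 0, -1, 2)
  u_2 = (-7/9, 3, -8/9, -11/9)

Apply the Gram-Schmidt recurrence
  u_1 = v_1
  u_i = v_i − Σ_{j<i} ((v_i · u_j) / (u_j · u_j)) · u_j.

Step by step this gives:
  u_1 = (-2, 0, -1, 2)
  u_2 = (-7/9, 3, -8/9, -11/9)

Orthogonality check:
  u_2 · u_1 = 0 (should be 0)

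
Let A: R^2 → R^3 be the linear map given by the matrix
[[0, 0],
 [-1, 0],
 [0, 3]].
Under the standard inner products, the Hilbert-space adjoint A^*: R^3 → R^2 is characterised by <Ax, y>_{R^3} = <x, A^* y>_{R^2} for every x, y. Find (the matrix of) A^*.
A^* = A^T =
[[0, -1, 0],
 [0, 0, 3]]

For real matrices with standard dot products, the defining identity <Ax, y> = <x, A^* y> gives (Ax)^T y = x^T (A^*) y, i.e. x^T A^T y = x^T (A^*) y. Since this holds for all x, y, we must have A^* = A^T. Therefore
A^* =
[[0, -1, 0],
 [0, 0, 3]].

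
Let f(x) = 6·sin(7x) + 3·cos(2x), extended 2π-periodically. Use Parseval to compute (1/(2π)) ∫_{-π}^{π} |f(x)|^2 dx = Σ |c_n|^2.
Σ |c_n|^2 = 45/2

Expand |f|^2 and use orthogonality of {sin(nx), cos(mx)} on [-π, π]:
  ∫_{-π}^{π} sin(nx)^2 dx = π, ∫ cos(mx)^2 dx = π, and cross terms integrate to 0.
So ∫_{-π}^{π} f(x)^2 dx = 6^2 · π + 3^2 · π = (36 + 9)π.
Divide by 2π: (36 + 9)/2 = 45/2.
By Parseval, this equals Σ |c_n|^2.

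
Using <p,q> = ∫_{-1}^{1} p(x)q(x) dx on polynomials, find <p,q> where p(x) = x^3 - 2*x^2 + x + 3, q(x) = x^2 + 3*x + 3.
<p,q> = 92/5

Expand the product: p(x)·q(x) = x^5 + x^4 - 2*x^3 + 12*x + 9.
∫_{-1}^{1} of each monomial x^k gives [2/(k+1) if k even, 0 if k odd]. Integrating term-by-term (or equivalently evaluating the antiderivative F(x) = x^6/6 + x^5/5 - x^4/2 + 6*x^2 + 9*x at the endpoints):
  F(1) − F(−1) = 223/15 − (-53/15) = 92/5.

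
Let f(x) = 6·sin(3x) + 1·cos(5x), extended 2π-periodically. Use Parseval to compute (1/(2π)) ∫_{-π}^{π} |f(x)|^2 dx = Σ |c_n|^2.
Σ |c_n|^2 = 37/2

Expand |f|^2 and use orthogonality of {sin(nx), cos(mx)} on [-π, π]:
  ∫_{-π}^{π} sin(nx)^2 dx = π, ∫ cos(mx)^2 dx = π, and cross terms integrate to 0.
So ∫_{-π}^{π} f(x)^2 dx = 6^2 · π + 1^2 · π = (36 + 1)π.
Divide by 2π: (36 + 1)/2 = 37/2.
By Parseval, this equals Σ |c_n|^2.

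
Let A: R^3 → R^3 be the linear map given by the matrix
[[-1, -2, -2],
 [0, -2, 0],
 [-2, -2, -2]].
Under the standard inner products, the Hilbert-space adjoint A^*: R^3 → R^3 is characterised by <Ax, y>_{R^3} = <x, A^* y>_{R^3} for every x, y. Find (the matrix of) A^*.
A^* = A^T =
[[-1, 0, -2],
 [-2, -2, -2],
 [-2, 0, -2]]

For real matrices with standard dot products, the defining identity <Ax, y> = <x, A^* y> gives (Ax)^T y = x^T (A^*) y, i.e. x^T A^T y = x^T (A^*) y. Since this holds for all x, y, we must have A^* = A^T. Therefore
A^* =
[[-1, 0, -2],
 [-2, -2, -2],
 [-2, 0, -2]].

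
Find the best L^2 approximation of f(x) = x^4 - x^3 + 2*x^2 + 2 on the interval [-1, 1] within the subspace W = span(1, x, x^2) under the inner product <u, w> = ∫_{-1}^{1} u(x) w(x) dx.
g(x) = 20*x^2/7 - 3*x/5 + 67/35

The best approximation g ∈ W is the orthogonal projection of f onto W. Writing g = a_0 + a_1 x + a_2 x^2, the coefficients solve the normal equations G · a = b where
  G_{ij} = <φ_i, φ_j> and b_i = <f, φ_i>, with φ_0 = 1, φ_1 = x, φ_2 = x^2.
G =
  [2, 0, 2/3]
  [0, 2/3, 0]
  [2/3, 0, 2/5],
b = (86/15, -2/5, 254/105).
Solving gives a_0 = 67/35, a_1 = -3/5, a_2 = 20/7, so
  g(x) = 20*x^2/7 - 3*x/5 + 67/35.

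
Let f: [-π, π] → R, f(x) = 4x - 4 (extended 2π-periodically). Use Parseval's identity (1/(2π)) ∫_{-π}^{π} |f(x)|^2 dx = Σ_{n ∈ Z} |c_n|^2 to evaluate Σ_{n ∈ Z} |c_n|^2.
Σ |c_n|^2 = 16π^2/3 + 16

Expand and integrate term by term over [-π, π]:
  ∫ (4x)^2 dx = 16·(2π^3/3); ∫ 2·4·(-4)·x dx = 0 (odd integrand); ∫ (-4)^2 dx = 16·2π.
So (1/(2π)) ∫_{-π}^{π} (4x - 4)^2 dx = 16π^2/3 + 16 = 16π^2/3 + 16.
Parseval ⇒ Σ |c_n|^2 = 16π^2/3 + 16.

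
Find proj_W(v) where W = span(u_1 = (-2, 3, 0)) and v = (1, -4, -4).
proj_W(v) = (28/13, -42/13, 0)

Set up U = [u_1 | ... | u_1] ∈ R^(3×1). The projector onto W = col(U) is P = U (U^T U)^(-1) U^T.
Compute U^T U =
  [13],
and U^T v = (-14).
Solve U^T U · c = U^T v for the coefficients: c = (-14/13). The projection is proj_W(v) = U c.
Check: (v - proj_W(v)) · u_1 = 0  (should be 0).
Result: proj_W(v) = (28/13, -42/13, 0).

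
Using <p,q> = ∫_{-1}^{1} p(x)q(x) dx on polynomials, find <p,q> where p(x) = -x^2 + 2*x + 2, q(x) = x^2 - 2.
<p,q> = -86/15

Expand the product: p(x)·q(x) = -x^4 + 2*x^3 + 4*x^2 - 4*x - 4.
∫_{-1}^{1} of each monomial x^k gives [2/(k+1) if k even, 0 if k odd]. Integrating term-by-term (or equivalently evaluating the antiderivative F(x) = -x^5/5 + x^4/2 + 4*x^3/3 - 2*x^2 - 4*x at the endpoints):
  F(1) − F(−1) = -131/30 − (41/30) = -86/15.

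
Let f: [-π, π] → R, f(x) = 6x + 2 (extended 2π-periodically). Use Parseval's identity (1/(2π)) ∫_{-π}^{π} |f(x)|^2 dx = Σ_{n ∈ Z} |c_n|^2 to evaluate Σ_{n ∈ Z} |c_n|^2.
Σ |c_n|^2 = 12π^2 + 4

Expand and integrate term by term over [-π, π]:
  ∫ (6x)^2 dx = 36·(2π^3/3); ∫ 2·6·(2)·x dx = 0 (odd integrand); ∫ 2^2 dx = 4·2π.
So (1/(2π)) ∫_{-π}^{π} (6x + 2)^2 dx = 36π^2/3 + 4 = 12π^2 + 4.
Parseval ⇒ Σ |c_n|^2 = 12π^2 + 4.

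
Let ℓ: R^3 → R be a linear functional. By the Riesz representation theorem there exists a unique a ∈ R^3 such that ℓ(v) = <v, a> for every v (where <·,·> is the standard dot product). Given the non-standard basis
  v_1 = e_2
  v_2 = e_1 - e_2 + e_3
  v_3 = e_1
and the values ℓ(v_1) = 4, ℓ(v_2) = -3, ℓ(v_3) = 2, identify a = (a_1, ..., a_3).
a = (2, 4, -1)

Write a = (a_1, ..., a_3) in the standard basis. For each basis vector v_i, ℓ(v_i) = <v_i, a> is a linear equation in the a_j's. Collect the n equations into a matrix system V a = ℓ, where row i of V is v_i (expressed in the standard basis). Since V is invertible (lower-triangular with 1s on the diagonal, up to permutation), solve by back-substitution:
  V =
[[0, 1, 0],
 [1, -1, 1],
 [1, 0, 0]]
  V a = (4, -3, 2)
Solving gives a = (2, 4, -1).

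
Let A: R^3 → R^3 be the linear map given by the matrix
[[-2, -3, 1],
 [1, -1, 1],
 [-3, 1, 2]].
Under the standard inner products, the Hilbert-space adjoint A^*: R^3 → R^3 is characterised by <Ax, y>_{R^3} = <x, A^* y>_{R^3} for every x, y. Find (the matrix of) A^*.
A^* = A^T =
[[-2, 1, -3],
 [-3, -1, 1],
 [1, 1, 2]]

For real matrices with standard dot products, the defining identity <Ax, y> = <x, A^* y> gives (Ax)^T y = x^T (A^*) y, i.e. x^T A^T y = x^T (A^*) y. Since this holds for all x, y, we must have A^* = A^T. Therefore
A^* =
[[-2, 1, -3],
 [-3, -1, 1],
 [1, 1, 2]].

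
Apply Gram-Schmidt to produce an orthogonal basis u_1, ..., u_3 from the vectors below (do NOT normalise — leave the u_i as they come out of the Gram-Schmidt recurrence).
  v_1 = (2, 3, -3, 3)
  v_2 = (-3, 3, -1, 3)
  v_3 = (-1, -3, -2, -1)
Orthogonal basis:
  u_1 = (2, 3, -3, 3)
  u_2 = (-123/31, 48/31, 14/31, 48/31)
  u_3 = (-696/643, -1281/643, -1740/643, 5/643)

Apply the Gram-Schmidt recurrence
  u_1 = v_1
  u_i = v_i − Σ_{j<i} ((v_i · u_j) / (u_j · u_j)) · u_j.

Step by step this gives:
  u_1 = (2, 3, -3, 3)
  u_2 = (-123/31, 48/31, 14/31, 48/31)
  u_3 = (-696/643, -1281/643, -1740/643, 5/643)

Orthogonality check:
  u_2 · u_1 = 0 (should be 0)
  u_3 · u_1 = 0 (should be 0)
  u_3 · u_2 = 0 (should be 0)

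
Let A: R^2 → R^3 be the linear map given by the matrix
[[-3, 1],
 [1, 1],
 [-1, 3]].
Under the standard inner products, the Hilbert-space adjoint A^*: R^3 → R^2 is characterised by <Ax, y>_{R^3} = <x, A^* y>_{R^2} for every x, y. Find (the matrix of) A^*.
A^* = A^T =
[[-3, 1, -1],
 [1, 1, 3]]

For real matrices with standard dot products, the defining identity <Ax, y> = <x, A^* y> gives (Ax)^T y = x^T (A^*) y, i.e. x^T A^T y = x^T (A^*) y. Since this holds for all x, y, we must have A^* = A^T. Therefore
A^* =
[[-3, 1, -1],
 [1, 1, 3]].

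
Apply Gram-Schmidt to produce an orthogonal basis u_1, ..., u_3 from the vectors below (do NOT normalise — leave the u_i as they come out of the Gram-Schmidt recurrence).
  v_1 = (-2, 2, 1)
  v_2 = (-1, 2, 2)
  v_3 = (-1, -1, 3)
Orthogonal basis:
  u_1 = (-2, 2, 1)
  u_2 = (7/9, 2/9, 10/9)
  u_3 = (-22/17, -33/17, 22/17)

Apply the Gram-Schmidt recurrence
  u_1 = v_1
  u_i = v_i − Σ_{j<i} ((v_i · u_j) / (u_j · u_j)) · u_j.

Step by step this gives:
  u_1 = (-2, 2, 1)
  u_2 = (7/9, 2/9, 10/9)
  u_3 = (-22/17, -33/17, 22/17)

Orthogonality check:
  u_2 · u_1 = 0 (should be 0)
  u_3 · u_1 = 0 (should be 0)
  u_3 · u_2 = 0 (should be 0)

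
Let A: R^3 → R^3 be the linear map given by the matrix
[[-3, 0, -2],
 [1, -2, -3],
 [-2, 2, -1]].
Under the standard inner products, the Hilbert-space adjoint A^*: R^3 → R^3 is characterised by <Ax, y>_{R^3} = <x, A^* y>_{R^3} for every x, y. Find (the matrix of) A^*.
A^* = A^T =
[[-3, 1, -2],
 [0, -2, 2],
 [-2, -3, -1]]

For real matrices with standard dot products, the defining identity <Ax, y> = <x, A^* y> gives (Ax)^T y = x^T (A^*) y, i.e. x^T A^T y = x^T (A^*) y. Since this holds for all x, y, we must have A^* = A^T. Therefore
A^* =
[[-3, 1, -2],
 [0, -2, 2],
 [-2, -3, -1]].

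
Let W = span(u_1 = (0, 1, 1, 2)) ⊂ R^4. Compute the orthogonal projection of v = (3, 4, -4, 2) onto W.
proj_W(v) = (0, 2/3, 2/3, 4/3)

Set up U = [u_1 | ... | u_1] ∈ R^(4×1). The projector onto W = col(U) is P = U (U^T U)^(-1) U^T.
Compute U^T U =
  [6],
and U^T v = (4).
Solve U^T U · c = U^T v for the coefficients: c = (2/3). The projection is proj_W(v) = U c.
Check: (v - proj_W(v)) · u_1 = 0  (should be 0).
Result: proj_W(v) = (0, 2/3, 2/3, 4/3).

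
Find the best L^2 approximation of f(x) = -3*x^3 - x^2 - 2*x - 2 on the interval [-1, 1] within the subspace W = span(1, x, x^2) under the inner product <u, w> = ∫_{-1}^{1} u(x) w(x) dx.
g(x) = -x^2 - 19*x/5 - 2

The best approximation g ∈ W is the orthogonal projection of f onto W. Writing g = a_0 + a_1 x + a_2 x^2, the coefficients solve the normal equations G · a = b where
  G_{ij} = <φ_i, φ_j> and b_i = <f, φ_i>, with φ_0 = 1, φ_1 = x, φ_2 = x^2.
G =
  [2, 0, 2/3]
  [0, 2/3, 0]
  [2/3, 0, 2/5],
b = (-14/3, -38/15, -26/15).
Solving gives a_0 = -2, a_1 = -19/5, a_2 = -1, so
  g(x) = -x^2 - 19*x/5 - 2.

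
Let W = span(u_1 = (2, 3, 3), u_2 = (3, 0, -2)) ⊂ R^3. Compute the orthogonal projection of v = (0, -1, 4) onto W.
proj_W(v) = (-147/143, 27/22, 703/286)

Set up U = [u_1 | ... | u_2] ∈ R^(3×2). The projector onto W = col(U) is P = U (U^T U)^(-1) U^T.
Compute U^T U =
  [22, 0]
  [0, 13],
and U^T v = (9, -8).
Solve U^T U · c = U^T v for the coefficients: c = (9/22, -8/13). The projection is proj_W(v) = U c.
Check: (v - proj_W(v)) · u_1 = 0  (should be 0).
Check: (v - proj_W(v)) · u_2 = 0  (should be 0).
Result: proj_W(v) = (-147/143, 27/22, 703/286).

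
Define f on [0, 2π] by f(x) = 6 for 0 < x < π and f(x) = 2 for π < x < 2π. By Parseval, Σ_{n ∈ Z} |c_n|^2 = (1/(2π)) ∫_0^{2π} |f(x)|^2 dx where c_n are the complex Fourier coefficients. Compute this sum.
Σ |c_n|^2 = 20

Parseval equates the L^2 energy of f (normalised by 1/(2π)) with the ℓ^2 sum of its Fourier coefficients: (1/(2π)) ∫_0^{2π} |f|^2 = Σ |c_n|^2.
Compute the left side: (1/(2π)) [∫_0^π 6^2 dx + ∫_π^{2π} 2^2 dx] = (1/(2π)) · (36π + 4π) = (36 + 4)/2 = 20.
So Σ_{n ∈ Z} |c_n|^2 = 20.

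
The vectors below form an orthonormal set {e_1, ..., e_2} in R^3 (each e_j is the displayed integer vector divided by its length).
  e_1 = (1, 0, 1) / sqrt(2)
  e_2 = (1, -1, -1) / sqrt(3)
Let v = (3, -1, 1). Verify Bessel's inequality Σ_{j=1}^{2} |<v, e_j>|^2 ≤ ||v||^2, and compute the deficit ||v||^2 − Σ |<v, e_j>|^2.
Σ |<v, e_j>|^2 = 11; ||v||^2 = 11; deficit = 0

Write each e_j = u_j / sqrt(<u_j, u_j>) where u_j is the displayed integer vector. Then <v, e_j> = <v, u_j> / sqrt(<u_j, u_j>), so |<v, e_j>|^2 = <v, u_j>^2 / <u_j, u_j>.
Coefficients: <v, e_1> = 4/sqrt(2), <v, e_2> = 3/sqrt(3).
Square and sum: Σ |<v, e_j>|^2 = 11.
Compute ||v||^2 = v·v = 11.
Deficit = 11 − 11 = 0 ≥ 0, confirming Bessel's inequality. (The deficit equals ||v − Σ <v,e_j> e_j||^2, the squared distance from v to span{e_j}.)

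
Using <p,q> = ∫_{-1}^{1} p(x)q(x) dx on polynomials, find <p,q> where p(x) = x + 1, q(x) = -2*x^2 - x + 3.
<p,q> = 4

Expand the product: p(x)·q(x) = -2*x^3 - 3*x^2 + 2*x + 3.
∫_{-1}^{1} of each monomial x^k gives [2/(k+1) if k even, 0 if k odd]. Integrating term-by-term (or equivalently evaluating the antiderivative F(x) = -x^4/2 - x^3 + x^2 + 3*x at the endpoints):
  F(1) − F(−1) = 5/2 − (-3/2) = 4.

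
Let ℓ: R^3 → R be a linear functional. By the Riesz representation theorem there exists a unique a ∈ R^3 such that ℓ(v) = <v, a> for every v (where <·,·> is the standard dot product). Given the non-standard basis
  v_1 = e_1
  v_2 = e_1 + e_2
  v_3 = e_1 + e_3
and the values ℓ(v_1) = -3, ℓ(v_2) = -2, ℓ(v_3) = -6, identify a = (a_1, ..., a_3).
a = (-3, 1, -3)

Write a = (a_1, ..., a_3) in the standard basis. For each basis vector v_i, ℓ(v_i) = <v_i, a> is a linear equation in the a_j's. Collect the n equations into a matrix system V a = ℓ, where row i of V is v_i (expressed in the standard basis). Since V is invertible (lower-triangular with 1s on the diagonal, up to permutation), solve by back-substitution:
  V =
[[1, 0, 0],
 [1, 1, 0],
 [1, 0, 1]]
  V a = (-3, -2, -6)
Solving gives a = (-3, 1, -3).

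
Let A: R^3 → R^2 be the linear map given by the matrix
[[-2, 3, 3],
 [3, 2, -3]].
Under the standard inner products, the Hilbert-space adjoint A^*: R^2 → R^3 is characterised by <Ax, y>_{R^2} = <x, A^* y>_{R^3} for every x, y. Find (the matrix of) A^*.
A^* = A^T =
[[-2, 3],
 [3, 2],
 [3, -3]]

For real matrices with standard dot products, the defining identity <Ax, y> = <x, A^* y> gives (Ax)^T y = x^T (A^*) y, i.e. x^T A^T y = x^T (A^*) y. Since this holds for all x, y, we must have A^* = A^T. Therefore
A^* =
[[-2, 3],
 [3, 2],
 [3, -3]].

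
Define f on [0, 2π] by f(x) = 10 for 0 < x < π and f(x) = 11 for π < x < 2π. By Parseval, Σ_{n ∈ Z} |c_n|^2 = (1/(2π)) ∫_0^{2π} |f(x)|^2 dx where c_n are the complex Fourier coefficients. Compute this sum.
Σ |c_n|^2 = 221/2

Parseval equates the L^2 energy of f (normalised by 1/(2π)) with the ℓ^2 sum of its Fourier coefficients: (1/(2π)) ∫_0^{2π} |f|^2 = Σ |c_n|^2.
Compute the left side: (1/(2π)) [∫_0^π 10^2 dx + ∫_π^{2π} 11^2 dx] = (1/(2π)) · (100π + 121π) = (100 + 121)/2 = 221/2.
So Σ_{n ∈ Z} |c_n|^2 = 221/2.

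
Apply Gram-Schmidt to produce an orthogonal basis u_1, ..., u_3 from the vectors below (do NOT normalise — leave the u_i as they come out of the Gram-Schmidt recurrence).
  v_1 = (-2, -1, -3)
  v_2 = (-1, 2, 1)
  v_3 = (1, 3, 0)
Orthogonal basis:
  u_1 = (-2, -1, -3)
  u_2 = (-10/7, 25/14, 5/14)
  u_3 = (4/3, 4/3, -4/3)

Apply the Gram-Schmidt recurrence
  u_1 = v_1
  u_i = v_i − Σ_{j<i} ((v_i · u_j) / (u_j · u_j)) · u_j.

Step by step this gives:
  u_1 = (-2, -1, -3)
  u_2 = (-10/7, 25/14, 5/14)
  u_3 = (4/3, 4/3, -4/3)

Orthogonality check:
  u_2 · u_1 = 0 (should be 0)
  u_3 · u_1 = 0 (should be 0)
  u_3 · u_2 = 0 (should be 0)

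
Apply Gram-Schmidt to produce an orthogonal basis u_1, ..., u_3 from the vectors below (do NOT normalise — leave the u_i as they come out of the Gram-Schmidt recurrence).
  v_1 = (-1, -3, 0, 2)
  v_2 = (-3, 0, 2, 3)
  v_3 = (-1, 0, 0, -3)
Orthogonal basis:
  u_1 = (-1, -3, 0, 2)
  u_2 = (-33/14, 27/14, 2, 12/7)
  u_3 = (-400/227, -168/227, 78/227, -452/227)

Apply the Gram-Schmidt recurrence
  u_1 = v_1
  u_i = v_i − Σ_{j<i} ((v_i · u_j) / (u_j · u_j)) · u_j.

Step by step this gives:
  u_1 = (-1, -3, 0, 2)
  u_2 = (-33/14, 27/14, 2, 12/7)
  u_3 = (-400/227, -168/227, 78/227, -452/227)

Orthogonality check:
  u_2 · u_1 = 0 (should be 0)
  u_3 · u_1 = 0 (should be 0)
  u_3 · u_2 = 0 (should be 0)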